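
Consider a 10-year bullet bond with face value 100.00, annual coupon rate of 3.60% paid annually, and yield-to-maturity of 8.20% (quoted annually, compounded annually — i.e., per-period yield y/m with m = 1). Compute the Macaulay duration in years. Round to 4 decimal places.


Coupon per period c = face * coupon_rate / m = 3.600000
Periods per year m = 1; per-period yield y/m = 0.082000
Number of cashflows N = 10
Cashflows (t years, CF_t, discount factor 1/(1+y/m)^(m*t), PV):
  t = 1.0000: CF_t = 3.600000, DF = 0.924214, PV = 3.327172
  t = 2.0000: CF_t = 3.600000, DF = 0.854172, PV = 3.075020
  t = 3.0000: CF_t = 3.600000, DF = 0.789438, PV = 2.841978
  t = 4.0000: CF_t = 3.600000, DF = 0.729610, PV = 2.626597
  t = 5.0000: CF_t = 3.600000, DF = 0.674316, PV = 2.427539
  t = 6.0000: CF_t = 3.600000, DF = 0.623213, PV = 2.243566
  t = 7.0000: CF_t = 3.600000, DF = 0.575982, PV = 2.073536
  t = 8.0000: CF_t = 3.600000, DF = 0.532331, PV = 1.916392
  t = 9.0000: CF_t = 3.600000, DF = 0.491988, PV = 1.771157
  t = 10.0000: CF_t = 103.600000, DF = 0.454703, PV = 47.107184
Price P = sum_t PV_t = 69.410143
Macaulay numerator sum_t t * PV_t:
  t * PV_t at t = 1.0000: 3.327172
  t * PV_t at t = 2.0000: 6.150040
  t * PV_t at t = 3.0000: 8.525934
  t * PV_t at t = 4.0000: 10.506388
  t * PV_t at t = 5.0000: 12.137694
  t * PV_t at t = 6.0000: 13.461399
  t * PV_t at t = 7.0000: 14.514755
  t * PV_t at t = 8.0000: 15.331138
  t * PV_t at t = 9.0000: 15.940416
  t * PV_t at t = 10.0000: 471.071845
Macaulay duration D = (sum_t t * PV_t) / P = 570.966782 / 69.410143 = 8.225985

Answer: Macaulay duration = 8.2260 years


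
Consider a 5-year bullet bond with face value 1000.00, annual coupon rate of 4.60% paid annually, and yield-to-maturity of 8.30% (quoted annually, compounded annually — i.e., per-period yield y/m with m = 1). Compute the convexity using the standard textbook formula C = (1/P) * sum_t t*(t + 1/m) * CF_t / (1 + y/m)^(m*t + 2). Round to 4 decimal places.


Answer: Convexity = 22.4641

Derivation:
Coupon per period c = face * coupon_rate / m = 46.000000
Periods per year m = 1; per-period yield y/m = 0.083000
Number of cashflows N = 5
Cashflows (t years, CF_t, discount factor 1/(1+y/m)^(m*t), PV):
  t = 1.0000: CF_t = 46.000000, DF = 0.923361, PV = 42.474608
  t = 2.0000: CF_t = 46.000000, DF = 0.852596, PV = 39.219398
  t = 3.0000: CF_t = 46.000000, DF = 0.787254, PV = 36.213664
  t = 4.0000: CF_t = 46.000000, DF = 0.726919, PV = 33.438286
  t = 5.0000: CF_t = 1046.000000, DF = 0.671209, PV = 702.084526
Price P = sum_t PV_t = 853.430481
Convexity numerator sum_t t*(t + 1/m) * CF_t / (1+y/m)^(m*t + 2):
  t = 1.0000: term = 72.427327
  t = 2.0000: term = 200.629715
  t = 3.0000: term = 370.507322
  t = 4.0000: term = 570.186706
  t = 5.0000: term = 17957.825325
Convexity = (1/P) * sum = 19171.576394 / 853.430481 = 22.464134


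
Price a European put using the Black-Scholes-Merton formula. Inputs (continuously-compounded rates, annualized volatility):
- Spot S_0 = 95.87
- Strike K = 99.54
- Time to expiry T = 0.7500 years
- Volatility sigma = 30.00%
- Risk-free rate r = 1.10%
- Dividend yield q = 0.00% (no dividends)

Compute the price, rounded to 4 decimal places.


Answer: Price = 11.5460

Derivation:
d1 = (ln(S/K) + (r - q + 0.5*sigma^2) * T) / (sigma * sqrt(T)) = 0.01706468
d2 = d1 - sigma * sqrt(T) = -0.24274294
exp(-rT) = 0.99178394; exp(-qT) = 1.00000000
P = K * exp(-rT) * N(-d2) - S_0 * exp(-qT) * N(-d1)
N(-d1) = 0.49319251; N(-d2) = 0.59589773
P = 99.5400 * 0.99178394 * 0.59589773 - 95.8700 * 1.00000000 * 0.49319251 = 11.5460


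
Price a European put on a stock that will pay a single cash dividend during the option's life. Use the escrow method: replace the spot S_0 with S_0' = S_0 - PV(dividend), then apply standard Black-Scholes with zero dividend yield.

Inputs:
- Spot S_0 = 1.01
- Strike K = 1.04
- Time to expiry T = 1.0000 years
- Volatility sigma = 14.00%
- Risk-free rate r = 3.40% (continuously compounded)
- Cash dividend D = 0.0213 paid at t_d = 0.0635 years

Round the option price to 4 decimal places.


Answer: Price = 0.0643

Derivation:
PV(D) = D * exp(-r * t_d) = 0.0213 * 0.99784333 = 0.02125406
S_0' = S_0 - PV(D) = 1.0100 - 0.02125406 = 0.98874594
d1 = (ln(S_0'/K) + (r + sigma^2/2)*T) / (sigma*sqrt(T)) = -0.04813273
d2 = d1 - sigma*sqrt(T) = -0.18813273
exp(-rT) = 0.96657150
N(-d1) = 0.51919477; N(-d2) = 0.57461370
P = K * exp(-rT) * N(-d2) - S_0' * N(-d1) = 1.0400 * 0.96657150 * 0.57461370 - 0.98874594 * 0.51919477 = 0.0643


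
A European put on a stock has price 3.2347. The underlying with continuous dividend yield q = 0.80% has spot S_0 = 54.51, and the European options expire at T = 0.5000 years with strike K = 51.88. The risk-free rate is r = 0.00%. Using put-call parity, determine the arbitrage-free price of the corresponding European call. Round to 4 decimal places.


Answer: Call price = 5.6471

Derivation:
Put-call parity: C - P = S_0 * exp(-qT) - K * exp(-rT).
S_0 * exp(-qT) = 54.5100 * 0.99600799 = 54.29239550
K * exp(-rT) = 51.8800 * 1.00000000 = 51.88000000
C = P + S*exp(-qT) - K*exp(-rT)
C = 3.2347 + 54.29239550 - 51.88000000 = 5.6471


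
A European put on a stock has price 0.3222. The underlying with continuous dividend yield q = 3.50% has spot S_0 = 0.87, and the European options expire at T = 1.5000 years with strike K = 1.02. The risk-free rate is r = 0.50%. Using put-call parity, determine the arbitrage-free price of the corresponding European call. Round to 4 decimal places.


Put-call parity: C - P = S_0 * exp(-qT) - K * exp(-rT).
S_0 * exp(-qT) = 0.8700 * 0.94885432 = 0.82550326
K * exp(-rT) = 1.0200 * 0.99252805 = 1.01237862
C = P + S*exp(-qT) - K*exp(-rT)
C = 0.3222 + 0.82550326 - 1.01237862 = 0.1353

Answer: Call price = 0.1353


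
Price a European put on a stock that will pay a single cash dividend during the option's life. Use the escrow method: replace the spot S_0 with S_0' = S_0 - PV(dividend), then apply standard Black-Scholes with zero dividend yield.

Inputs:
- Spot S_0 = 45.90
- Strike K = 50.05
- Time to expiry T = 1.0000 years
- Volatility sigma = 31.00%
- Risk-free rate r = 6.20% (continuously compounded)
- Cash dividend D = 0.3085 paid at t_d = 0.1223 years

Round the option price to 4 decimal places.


Answer: Price = 6.4577

Derivation:
PV(D) = D * exp(-r * t_d) = 0.3085 * 0.99244608 = 0.30616961
S_0' = S_0 - PV(D) = 45.9000 - 0.30616961 = 45.59383039
d1 = (ln(S_0'/K) + (r + sigma^2/2)*T) / (sigma*sqrt(T)) = 0.05419324
d2 = d1 - sigma*sqrt(T) = -0.25580676
exp(-rT) = 0.93988289
N(-d1) = 0.47839060; N(-d2) = 0.60094997
P = K * exp(-rT) * N(-d2) - S_0' * N(-d1) = 50.0500 * 0.93988289 * 0.60094997 - 45.59383039 * 0.47839060 = 6.4577


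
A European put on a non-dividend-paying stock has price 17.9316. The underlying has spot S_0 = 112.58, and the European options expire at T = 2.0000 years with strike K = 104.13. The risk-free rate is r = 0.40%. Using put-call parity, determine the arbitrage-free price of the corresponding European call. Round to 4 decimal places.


Answer: Call price = 27.2113

Derivation:
Put-call parity: C - P = S_0 * exp(-qT) - K * exp(-rT).
S_0 * exp(-qT) = 112.5800 * 1.00000000 = 112.58000000
K * exp(-rT) = 104.1300 * 0.99203191 = 103.30028329
C = P + S*exp(-qT) - K*exp(-rT)
C = 17.9316 + 112.58000000 - 103.30028329 = 27.2113


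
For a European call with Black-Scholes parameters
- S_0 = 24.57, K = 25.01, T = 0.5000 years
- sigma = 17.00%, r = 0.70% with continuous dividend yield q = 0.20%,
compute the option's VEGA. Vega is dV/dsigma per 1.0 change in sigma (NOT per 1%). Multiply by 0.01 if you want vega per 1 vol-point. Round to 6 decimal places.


Answer: Vega = 6.908731

Derivation:
d1 = -0.0667555251; d2 = -0.1869636779
phi(d1) = 0.3980543667; exp(-qT) = 0.9990004998; exp(-rT) = 0.9965061179
Vega = S * exp(-qT) * phi(d1) * sqrt(T) = 24.5700 * 0.9990004998 * 0.3980543667 * 0.7071067812 = 6.908731


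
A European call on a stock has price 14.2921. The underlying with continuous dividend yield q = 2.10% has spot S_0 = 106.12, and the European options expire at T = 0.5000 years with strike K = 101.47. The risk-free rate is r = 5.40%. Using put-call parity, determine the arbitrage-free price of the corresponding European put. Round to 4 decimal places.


Put-call parity: C - P = S_0 * exp(-qT) - K * exp(-rT).
S_0 * exp(-qT) = 106.1200 * 0.98955493 = 105.01156944
K * exp(-rT) = 101.4700 * 0.97336124 = 98.76696518
P = C - S*exp(-qT) + K*exp(-rT)
P = 14.2921 - 105.01156944 + 98.76696518 = 8.0475

Answer: Put price = 8.0475


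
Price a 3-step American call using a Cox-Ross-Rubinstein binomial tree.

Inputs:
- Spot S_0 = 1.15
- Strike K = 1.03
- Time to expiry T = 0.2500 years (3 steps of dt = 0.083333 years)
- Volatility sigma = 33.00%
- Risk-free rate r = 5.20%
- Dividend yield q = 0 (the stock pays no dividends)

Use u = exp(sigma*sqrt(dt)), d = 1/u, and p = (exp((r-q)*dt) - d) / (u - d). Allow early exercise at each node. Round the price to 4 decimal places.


Answer: Price = V(0,0) = 0.1539

Derivation:
dt = T/N = 0.083333
u = exp(sigma*sqrt(dt)) = 1.099948; d = 1/u = 0.909134
p = (exp((r-q)*dt) - d) / (u - d) = 0.498961
Discount per step: exp(-r*dt) = 0.995676
Stock lattice S(k, i) with i counting down-moves:
  k=0: S(0,0) = 1.1500
  k=1: S(1,0) = 1.2649; S(1,1) = 1.0455
  k=2: S(2,0) = 1.3914; S(2,1) = 1.1500; S(2,2) = 0.9505
  k=3: S(3,0) = 1.5304; S(3,1) = 1.2649; S(3,2) = 1.0455; S(3,3) = 0.8641
Terminal payoffs V(N, i) = max(S_T - K, 0):
  V(3,0) = 0.500432; V(3,1) = 0.234940; V(3,2) = 0.015504; V(3,3) = 0.000000
Backward induction: V(k, i) = exp(-r*dt) * [p * V(k+1, i) + (1-p) * V(k+1, i+1)]; then take max(V_cont, immediate exercise) for American.
  V(2,0) = exp(-r*dt) * [p*0.500432 + (1-p)*0.234940] = 0.365822; exercise = 0.361368; V(2,0) = max -> 0.365822
  V(2,1) = exp(-r*dt) * [p*0.234940 + (1-p)*0.015504] = 0.124454; exercise = 0.120000; V(2,1) = max -> 0.124454
  V(2,2) = exp(-r*dt) * [p*0.015504 + (1-p)*0.000000] = 0.007702; exercise = 0.000000; V(2,2) = max -> 0.007702
  V(1,0) = exp(-r*dt) * [p*0.365822 + (1-p)*0.124454] = 0.243828; exercise = 0.234940; V(1,0) = max -> 0.243828
  V(1,1) = exp(-r*dt) * [p*0.124454 + (1-p)*0.007702] = 0.065672; exercise = 0.015504; V(1,1) = max -> 0.065672
  V(0,0) = exp(-r*dt) * [p*0.243828 + (1-p)*0.065672] = 0.153897; exercise = 0.120000; V(0,0) = max -> 0.153897


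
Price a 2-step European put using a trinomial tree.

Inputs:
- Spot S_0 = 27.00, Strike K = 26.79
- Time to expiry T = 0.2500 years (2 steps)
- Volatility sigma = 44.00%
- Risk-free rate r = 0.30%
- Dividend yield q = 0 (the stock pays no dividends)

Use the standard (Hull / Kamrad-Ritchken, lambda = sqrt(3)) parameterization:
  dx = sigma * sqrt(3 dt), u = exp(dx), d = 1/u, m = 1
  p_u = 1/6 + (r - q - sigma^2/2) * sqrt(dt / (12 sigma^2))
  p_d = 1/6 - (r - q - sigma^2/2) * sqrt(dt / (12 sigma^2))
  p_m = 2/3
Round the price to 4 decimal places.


dt = T/N = 0.125000; dx = sigma*sqrt(3*dt) = 0.269444
u = exp(dx) = 1.309236; d = 1/u = 0.763804
p_u = 0.144909, p_m = 0.666667, p_d = 0.188424
Discount per step: exp(-r*dt) = 0.999625
Stock lattice S(k, j) with j the centered position index:
  k=0: S(0,+0) = 27.0000
  k=1: S(1,-1) = 20.6227; S(1,+0) = 27.0000; S(1,+1) = 35.3494
  k=2: S(2,-2) = 15.7517; S(2,-1) = 20.6227; S(2,+0) = 27.0000; S(2,+1) = 35.3494; S(2,+2) = 46.2807
Terminal payoffs V(N, j) = max(K - S_T, 0):
  V(2,-2) = 11.038287; V(2,-1) = 6.167288; V(2,+0) = 0.000000; V(2,+1) = 0.000000; V(2,+2) = 0.000000
Backward induction: V(k, j) = exp(-r*dt) * [p_u * V(k+1, j+1) + p_m * V(k+1, j) + p_d * V(k+1, j-1)]
  V(1,-1) = exp(-r*dt) * [p_u*0.000000 + p_m*6.167288 + p_d*11.038287] = 6.189087
  V(1,+0) = exp(-r*dt) * [p_u*0.000000 + p_m*0.000000 + p_d*6.167288] = 1.161632
  V(1,+1) = exp(-r*dt) * [p_u*0.000000 + p_m*0.000000 + p_d*0.000000] = 0.000000
  V(0,+0) = exp(-r*dt) * [p_u*0.000000 + p_m*1.161632 + p_d*6.189087] = 1.939869

Answer: Price = V(0,0) = 1.9399


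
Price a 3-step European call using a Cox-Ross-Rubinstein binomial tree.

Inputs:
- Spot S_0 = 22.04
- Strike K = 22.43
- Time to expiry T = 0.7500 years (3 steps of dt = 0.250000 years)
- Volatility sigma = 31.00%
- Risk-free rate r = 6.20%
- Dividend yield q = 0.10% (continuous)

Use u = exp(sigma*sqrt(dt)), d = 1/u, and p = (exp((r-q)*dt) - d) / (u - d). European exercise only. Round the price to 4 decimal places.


Answer: Price = V(0,0) = 2.8173

Derivation:
dt = T/N = 0.250000
u = exp(sigma*sqrt(dt)) = 1.167658; d = 1/u = 0.856415
p = (exp((r-q)*dt) - d) / (u - d) = 0.510700
Discount per step: exp(-r*dt) = 0.984620
Stock lattice S(k, i) with i counting down-moves:
  k=0: S(0,0) = 22.0400
  k=1: S(1,0) = 25.7352; S(1,1) = 18.8754
  k=2: S(2,0) = 30.0499; S(2,1) = 22.0400; S(2,2) = 16.1652
  k=3: S(3,0) = 35.0880; S(3,1) = 25.7352; S(3,2) = 18.8754; S(3,3) = 13.8441
Terminal payoffs V(N, i) = max(S_T - K, 0):
  V(3,0) = 12.657993; V(3,1) = 3.305181; V(3,2) = 0.000000; V(3,3) = 0.000000
Backward induction: V(k, i) = exp(-r*dt) * [p * V(k+1, i) + (1-p) * V(k+1, i+1)].
  V(2,0) = exp(-r*dt) * [p*12.657993 + (1-p)*3.305181] = 7.957362
  V(2,1) = exp(-r*dt) * [p*3.305181 + (1-p)*0.000000] = 1.661995
  V(2,2) = exp(-r*dt) * [p*0.000000 + (1-p)*0.000000] = 0.000000
  V(1,0) = exp(-r*dt) * [p*7.957362 + (1-p)*1.661995] = 4.802028
  V(1,1) = exp(-r*dt) * [p*1.661995 + (1-p)*0.000000] = 0.835726
  V(0,0) = exp(-r*dt) * [p*4.802028 + (1-p)*0.835726] = 2.817308


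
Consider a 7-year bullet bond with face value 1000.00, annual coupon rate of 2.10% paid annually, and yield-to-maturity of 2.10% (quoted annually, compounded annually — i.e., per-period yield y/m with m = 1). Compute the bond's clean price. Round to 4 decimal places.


Answer: Price = 1000.0000

Derivation:
Coupon per period c = face * coupon_rate / m = 21.000000
Periods per year m = 1; per-period yield y/m = 0.021000
Number of cashflows N = 7
Cashflows (t years, CF_t, discount factor 1/(1+y/m)^(m*t), PV):
  t = 1.0000: CF_t = 21.000000, DF = 0.979432, PV = 20.568071
  t = 2.0000: CF_t = 21.000000, DF = 0.959287, PV = 20.145025
  t = 3.0000: CF_t = 21.000000, DF = 0.939556, PV = 19.730681
  t = 4.0000: CF_t = 21.000000, DF = 0.920231, PV = 19.324859
  t = 5.0000: CF_t = 21.000000, DF = 0.901304, PV = 18.927384
  t = 6.0000: CF_t = 21.000000, DF = 0.882766, PV = 18.538084
  t = 7.0000: CF_t = 1021.000000, DF = 0.864609, PV = 882.765898
Price P = sum_t PV_t = 1000.000000


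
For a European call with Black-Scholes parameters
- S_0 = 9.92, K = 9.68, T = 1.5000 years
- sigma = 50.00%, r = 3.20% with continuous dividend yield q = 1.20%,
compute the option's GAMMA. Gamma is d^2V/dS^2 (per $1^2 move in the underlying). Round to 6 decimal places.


d1 = 0.3951696809; d2 = -0.2172027548
phi(d1) = 0.3689780685; exp(-qT) = 0.9821610324; exp(-rT) = 0.9531337871
Gamma = exp(-qT) * phi(d1) / (S * sigma * sqrt(T)) = 0.9821610324 * 0.3689780685 / (9.9200 * 0.5000 * 1.2247448714) = 0.059656

Answer: Gamma = 0.059656


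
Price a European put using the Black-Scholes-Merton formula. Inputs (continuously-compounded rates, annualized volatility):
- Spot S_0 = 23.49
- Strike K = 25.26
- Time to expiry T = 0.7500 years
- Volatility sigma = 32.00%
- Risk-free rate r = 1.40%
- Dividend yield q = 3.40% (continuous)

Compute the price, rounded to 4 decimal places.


d1 = (ln(S/K) + (r - q + 0.5*sigma^2) * T) / (sigma * sqrt(T)) = -0.17770595
d2 = d1 - sigma * sqrt(T) = -0.45483408
exp(-rT) = 0.98955493; exp(-qT) = 0.97482238
P = K * exp(-rT) * N(-d2) - S_0 * exp(-qT) * N(-d1)
N(-d1) = 0.57052305; N(-d2) = 0.67538570
P = 25.2600 * 0.98955493 * 0.67538570 - 23.4900 * 0.97482238 * 0.57052305 = 3.8179

Answer: Price = 3.8179


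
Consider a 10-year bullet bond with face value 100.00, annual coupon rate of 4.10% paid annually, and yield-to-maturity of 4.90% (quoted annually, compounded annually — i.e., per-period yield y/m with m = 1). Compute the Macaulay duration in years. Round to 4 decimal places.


Answer: Macaulay duration = 8.3403 years

Derivation:
Coupon per period c = face * coupon_rate / m = 4.100000
Periods per year m = 1; per-period yield y/m = 0.049000
Number of cashflows N = 10
Cashflows (t years, CF_t, discount factor 1/(1+y/m)^(m*t), PV):
  t = 1.0000: CF_t = 4.100000, DF = 0.953289, PV = 3.908484
  t = 2.0000: CF_t = 4.100000, DF = 0.908760, PV = 3.725914
  t = 3.0000: CF_t = 4.100000, DF = 0.866310, PV = 3.551873
  t = 4.0000: CF_t = 4.100000, DF = 0.825844, PV = 3.385961
  t = 5.0000: CF_t = 4.100000, DF = 0.787268, PV = 3.227799
  t = 6.0000: CF_t = 4.100000, DF = 0.750494, PV = 3.077024
  t = 7.0000: CF_t = 4.100000, DF = 0.715437, PV = 2.933293
  t = 8.0000: CF_t = 4.100000, DF = 0.682018, PV = 2.796275
  t = 9.0000: CF_t = 4.100000, DF = 0.650161, PV = 2.665658
  t = 10.0000: CF_t = 104.100000, DF = 0.619791, PV = 64.520221
Price P = sum_t PV_t = 93.792503
Macaulay numerator sum_t t * PV_t:
  t * PV_t at t = 1.0000: 3.908484
  t * PV_t at t = 2.0000: 7.451829
  t * PV_t at t = 3.0000: 10.655618
  t * PV_t at t = 4.0000: 13.543843
  t * PV_t at t = 5.0000: 16.138993
  t * PV_t at t = 6.0000: 18.462146
  t * PV_t at t = 7.0000: 20.533051
  t * PV_t at t = 8.0000: 22.370204
  t * PV_t at t = 9.0000: 23.990924
  t * PV_t at t = 10.0000: 645.202212
Macaulay duration D = (sum_t t * PV_t) / P = 782.257302 / 93.792503 = 8.340297


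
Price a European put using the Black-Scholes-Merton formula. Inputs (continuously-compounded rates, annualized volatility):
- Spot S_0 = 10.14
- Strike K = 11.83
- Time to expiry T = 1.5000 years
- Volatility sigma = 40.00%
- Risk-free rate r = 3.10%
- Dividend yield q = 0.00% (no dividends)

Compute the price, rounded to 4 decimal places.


d1 = (ln(S/K) + (r - q + 0.5*sigma^2) * T) / (sigma * sqrt(T)) = 0.02520794
d2 = d1 - sigma * sqrt(T) = -0.46469000
exp(-rT) = 0.95456456; exp(-qT) = 1.00000000
P = K * exp(-rT) * N(-d2) - S_0 * exp(-qT) * N(-d1)
N(-d1) = 0.48994455; N(-d2) = 0.67892327
P = 11.8300 * 0.95456456 * 0.67892327 - 10.1400 * 1.00000000 * 0.48994455 = 2.6987

Answer: Price = 2.6987


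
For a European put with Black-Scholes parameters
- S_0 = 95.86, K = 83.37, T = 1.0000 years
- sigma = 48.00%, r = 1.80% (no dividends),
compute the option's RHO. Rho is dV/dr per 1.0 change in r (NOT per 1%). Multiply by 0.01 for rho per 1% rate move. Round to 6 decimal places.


d1 = 0.5683338777; d2 = 0.0883338777
phi(d1) = 0.3394460579; exp(-qT) = 1.0000000000; exp(-rT) = 0.9821610324
N(-d2) = 0.4648056568
Rho = -K*T*exp(-rT)*N(-d2) = -83.3700 * 1.0000 * 0.9821610324 * 0.4648056568 = -38.059572

Answer: Rho = -38.059572


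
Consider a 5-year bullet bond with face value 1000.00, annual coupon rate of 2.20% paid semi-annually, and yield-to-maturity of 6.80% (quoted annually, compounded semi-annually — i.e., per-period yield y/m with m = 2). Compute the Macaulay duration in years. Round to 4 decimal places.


Coupon per period c = face * coupon_rate / m = 11.000000
Periods per year m = 2; per-period yield y/m = 0.034000
Number of cashflows N = 10
Cashflows (t years, CF_t, discount factor 1/(1+y/m)^(m*t), PV):
  t = 0.5000: CF_t = 11.000000, DF = 0.967118, PV = 10.638298
  t = 1.0000: CF_t = 11.000000, DF = 0.935317, PV = 10.288489
  t = 1.5000: CF_t = 11.000000, DF = 0.904562, PV = 9.950183
  t = 2.0000: CF_t = 11.000000, DF = 0.874818, PV = 9.623001
  t = 2.5000: CF_t = 11.000000, DF = 0.846052, PV = 9.306577
  t = 3.0000: CF_t = 11.000000, DF = 0.818233, PV = 9.000558
  t = 3.5000: CF_t = 11.000000, DF = 0.791327, PV = 8.704602
  t = 4.0000: CF_t = 11.000000, DF = 0.765307, PV = 8.418377
  t = 4.5000: CF_t = 11.000000, DF = 0.740142, PV = 8.141564
  t = 5.0000: CF_t = 1011.000000, DF = 0.715805, PV = 723.678663
Price P = sum_t PV_t = 807.750313
Macaulay numerator sum_t t * PV_t:
  t * PV_t at t = 0.5000: 5.319149
  t * PV_t at t = 1.0000: 10.288489
  t * PV_t at t = 1.5000: 14.925275
  t * PV_t at t = 2.0000: 19.246002
  t * PV_t at t = 2.5000: 23.266443
  t * PV_t at t = 3.0000: 27.001675
  t * PV_t at t = 3.5000: 30.466107
  t * PV_t at t = 4.0000: 33.673508
  t * PV_t at t = 4.5000: 36.637038
  t * PV_t at t = 5.0000: 3618.393315
Macaulay duration D = (sum_t t * PV_t) / P = 3819.217000 / 807.750313 = 4.728215

Answer: Macaulay duration = 4.7282 years


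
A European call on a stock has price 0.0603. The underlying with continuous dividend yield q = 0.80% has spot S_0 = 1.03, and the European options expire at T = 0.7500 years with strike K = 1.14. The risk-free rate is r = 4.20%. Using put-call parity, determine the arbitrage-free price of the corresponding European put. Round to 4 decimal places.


Answer: Put price = 0.1411

Derivation:
Put-call parity: C - P = S_0 * exp(-qT) - K * exp(-rT).
S_0 * exp(-qT) = 1.0300 * 0.99401796 = 1.02383850
K * exp(-rT) = 1.1400 * 0.96899096 = 1.10464969
P = C - S*exp(-qT) + K*exp(-rT)
P = 0.0603 - 1.02383850 + 1.10464969 = 0.1411


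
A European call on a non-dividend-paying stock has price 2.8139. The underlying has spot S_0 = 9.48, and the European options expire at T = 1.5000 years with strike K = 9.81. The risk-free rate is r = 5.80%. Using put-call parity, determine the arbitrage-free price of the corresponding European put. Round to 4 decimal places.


Answer: Put price = 2.3265

Derivation:
Put-call parity: C - P = S_0 * exp(-qT) - K * exp(-rT).
S_0 * exp(-qT) = 9.4800 * 1.00000000 = 9.48000000
K * exp(-rT) = 9.8100 * 0.91667710 = 8.99260231
P = C - S*exp(-qT) + K*exp(-rT)
P = 2.8139 - 9.48000000 + 8.99260231 = 2.3265


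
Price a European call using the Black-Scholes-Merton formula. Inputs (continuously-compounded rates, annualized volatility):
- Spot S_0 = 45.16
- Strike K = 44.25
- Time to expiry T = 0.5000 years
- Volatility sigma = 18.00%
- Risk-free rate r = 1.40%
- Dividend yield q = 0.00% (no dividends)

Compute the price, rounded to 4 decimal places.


Answer: Price = 2.9219

Derivation:
d1 = (ln(S/K) + (r - q + 0.5*sigma^2) * T) / (sigma * sqrt(T)) = 0.27857153
d2 = d1 - sigma * sqrt(T) = 0.15129231
exp(-rT) = 0.99302444; exp(-qT) = 1.00000000
C = S_0 * exp(-qT) * N(d1) - K * exp(-rT) * N(d2)
N(d1) = 0.60971317; N(d2) = 0.56012743
C = 45.1600 * 1.00000000 * 0.60971317 - 44.2500 * 0.99302444 * 0.56012743 = 2.9219


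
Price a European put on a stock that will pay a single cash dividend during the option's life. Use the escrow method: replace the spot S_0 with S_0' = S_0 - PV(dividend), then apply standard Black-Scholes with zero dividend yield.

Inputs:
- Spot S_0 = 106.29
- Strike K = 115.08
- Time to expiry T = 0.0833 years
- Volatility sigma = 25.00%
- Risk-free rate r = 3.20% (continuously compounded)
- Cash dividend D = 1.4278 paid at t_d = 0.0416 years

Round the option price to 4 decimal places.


Answer: Price = 10.3086

Derivation:
PV(D) = D * exp(-r * t_d) = 1.4278 * 0.99866969 = 1.42590058
S_0' = S_0 - PV(D) = 106.2900 - 1.42590058 = 104.86409942
d1 = (ln(S_0'/K) + (r + sigma^2/2)*T) / (sigma*sqrt(T)) = -1.21536117
d2 = d1 - sigma*sqrt(T) = -1.28751551
exp(-rT) = 0.99733795
N(-d1) = 0.88788581; N(-d2) = 0.90104267
P = K * exp(-rT) * N(-d2) - S_0' * N(-d1) = 115.0800 * 0.99733795 * 0.90104267 - 104.86409942 * 0.88788581 = 10.3086


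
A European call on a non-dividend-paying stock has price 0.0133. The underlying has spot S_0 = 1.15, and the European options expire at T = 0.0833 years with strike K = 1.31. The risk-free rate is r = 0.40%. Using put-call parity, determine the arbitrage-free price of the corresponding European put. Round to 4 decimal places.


Put-call parity: C - P = S_0 * exp(-qT) - K * exp(-rT).
S_0 * exp(-qT) = 1.1500 * 1.00000000 = 1.15000000
K * exp(-rT) = 1.3100 * 0.99966686 = 1.30956358
P = C - S*exp(-qT) + K*exp(-rT)
P = 0.0133 - 1.15000000 + 1.30956358 = 0.1729

Answer: Put price = 0.1729


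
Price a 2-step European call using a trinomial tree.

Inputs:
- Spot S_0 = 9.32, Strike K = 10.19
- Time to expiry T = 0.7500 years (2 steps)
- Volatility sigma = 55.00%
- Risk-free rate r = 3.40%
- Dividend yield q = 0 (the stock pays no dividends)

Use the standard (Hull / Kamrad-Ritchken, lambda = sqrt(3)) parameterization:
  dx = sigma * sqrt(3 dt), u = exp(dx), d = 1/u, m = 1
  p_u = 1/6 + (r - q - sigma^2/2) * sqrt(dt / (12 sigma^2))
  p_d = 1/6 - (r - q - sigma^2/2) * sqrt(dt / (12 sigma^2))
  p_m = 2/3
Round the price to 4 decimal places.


dt = T/N = 0.375000; dx = sigma*sqrt(3*dt) = 0.583363
u = exp(dx) = 1.792055; d = 1/u = 0.558019
p_u = 0.128981, p_m = 0.666667, p_d = 0.204352
Discount per step: exp(-r*dt) = 0.987331
Stock lattice S(k, j) with j the centered position index:
  k=0: S(0,+0) = 9.3200
  k=1: S(1,-1) = 5.2007; S(1,+0) = 9.3200; S(1,+1) = 16.7020
  k=2: S(2,-2) = 2.9021; S(2,-1) = 5.2007; S(2,+0) = 9.3200; S(2,+1) = 16.7020; S(2,+2) = 29.9308
Terminal payoffs V(N, j) = max(S_T - K, 0):
  V(2,-2) = 0.000000; V(2,-1) = 0.000000; V(2,+0) = 0.000000; V(2,+1) = 6.511954; V(2,+2) = 19.740823
Backward induction: V(k, j) = exp(-r*dt) * [p_u * V(k+1, j+1) + p_m * V(k+1, j) + p_d * V(k+1, j-1)]
  V(1,-1) = exp(-r*dt) * [p_u*0.000000 + p_m*0.000000 + p_d*0.000000] = 0.000000
  V(1,+0) = exp(-r*dt) * [p_u*6.511954 + p_m*0.000000 + p_d*0.000000] = 0.829278
  V(1,+1) = exp(-r*dt) * [p_u*19.740823 + p_m*6.511954 + p_d*0.000000] = 6.800237
  V(0,+0) = exp(-r*dt) * [p_u*6.800237 + p_m*0.829278 + p_d*0.000000] = 1.411838

Answer: Price = V(0,0) = 1.4118


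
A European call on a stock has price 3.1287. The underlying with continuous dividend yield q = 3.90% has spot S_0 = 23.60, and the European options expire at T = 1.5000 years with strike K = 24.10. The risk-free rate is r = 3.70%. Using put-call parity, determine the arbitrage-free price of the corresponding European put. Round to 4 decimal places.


Put-call parity: C - P = S_0 * exp(-qT) - K * exp(-rT).
S_0 * exp(-qT) = 23.6000 * 0.94317824 = 22.25900647
K * exp(-rT) = 24.1000 * 0.94601202 = 22.79888977
P = C - S*exp(-qT) + K*exp(-rT)
P = 3.1287 - 22.25900647 + 22.79888977 = 3.6686

Answer: Put price = 3.6686


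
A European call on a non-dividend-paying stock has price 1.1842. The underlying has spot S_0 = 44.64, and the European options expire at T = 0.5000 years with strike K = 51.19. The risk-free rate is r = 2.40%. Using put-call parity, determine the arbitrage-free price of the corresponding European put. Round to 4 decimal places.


Answer: Put price = 7.1236

Derivation:
Put-call parity: C - P = S_0 * exp(-qT) - K * exp(-rT).
S_0 * exp(-qT) = 44.6400 * 1.00000000 = 44.64000000
K * exp(-rT) = 51.1900 * 0.98807171 = 50.57939098
P = C - S*exp(-qT) + K*exp(-rT)
P = 1.1842 - 44.64000000 + 50.57939098 = 7.1236


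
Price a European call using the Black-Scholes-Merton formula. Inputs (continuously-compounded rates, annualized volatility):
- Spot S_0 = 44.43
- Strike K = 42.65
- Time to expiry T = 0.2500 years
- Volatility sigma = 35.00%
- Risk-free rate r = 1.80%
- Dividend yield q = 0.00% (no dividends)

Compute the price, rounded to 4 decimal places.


d1 = (ln(S/K) + (r - q + 0.5*sigma^2) * T) / (sigma * sqrt(T)) = 0.34685796
d2 = d1 - sigma * sqrt(T) = 0.17185796
exp(-rT) = 0.99551011; exp(-qT) = 1.00000000
C = S_0 * exp(-qT) * N(d1) - K * exp(-rT) * N(d2)
N(d1) = 0.63565098; N(d2) = 0.56822540
C = 44.4300 * 1.00000000 * 0.63565098 - 42.6500 * 0.99551011 * 0.56822540 = 4.1160

Answer: Price = 4.1160


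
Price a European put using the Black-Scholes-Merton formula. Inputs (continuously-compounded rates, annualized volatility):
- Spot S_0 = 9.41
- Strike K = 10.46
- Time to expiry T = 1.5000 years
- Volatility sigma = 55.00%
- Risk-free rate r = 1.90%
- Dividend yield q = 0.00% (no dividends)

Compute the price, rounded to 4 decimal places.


d1 = (ln(S/K) + (r - q + 0.5*sigma^2) * T) / (sigma * sqrt(T)) = 0.22207147
d2 = d1 - sigma * sqrt(T) = -0.45153820
exp(-rT) = 0.97190229; exp(-qT) = 1.00000000
P = K * exp(-rT) * N(-d2) - S_0 * exp(-qT) * N(-d1)
N(-d1) = 0.41212912; N(-d2) = 0.67419915
P = 10.4600 * 0.97190229 * 0.67419915 - 9.4100 * 1.00000000 * 0.41212912 = 2.9758

Answer: Price = 2.9758


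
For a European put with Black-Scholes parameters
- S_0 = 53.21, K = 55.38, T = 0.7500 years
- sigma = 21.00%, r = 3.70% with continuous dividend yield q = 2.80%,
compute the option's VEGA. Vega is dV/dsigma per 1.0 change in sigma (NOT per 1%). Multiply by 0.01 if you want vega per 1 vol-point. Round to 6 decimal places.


d1 = -0.0917418878; d2 = -0.2736072226
phi(d1) = 0.3972669444; exp(-qT) = 0.9792189646; exp(-rT) = 0.9726314943
Vega = S * exp(-qT) * phi(d1) * sqrt(T) = 53.2100 * 0.9792189646 * 0.3972669444 * 0.8660254038 = 17.926113

Answer: Vega = 17.926113


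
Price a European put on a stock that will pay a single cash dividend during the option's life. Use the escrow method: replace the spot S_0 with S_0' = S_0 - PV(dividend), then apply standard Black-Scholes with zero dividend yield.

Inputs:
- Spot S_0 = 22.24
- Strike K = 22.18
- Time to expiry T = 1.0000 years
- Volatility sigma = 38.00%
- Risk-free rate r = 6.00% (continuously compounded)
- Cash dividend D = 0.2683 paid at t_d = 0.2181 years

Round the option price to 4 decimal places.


PV(D) = D * exp(-r * t_d) = 0.2683 * 0.98699925 = 0.26481190
S_0' = S_0 - PV(D) = 22.2400 - 0.26481190 = 21.97518810
d1 = (ln(S_0'/K) + (r + sigma^2/2)*T) / (sigma*sqrt(T)) = 0.32348164
d2 = d1 - sigma*sqrt(T) = -0.05651836
exp(-rT) = 0.94176453
N(-d1) = 0.37316526; N(-d2) = 0.52253557
P = K * exp(-rT) * N(-d2) - S_0' * N(-d1) = 22.1800 * 0.94176453 * 0.52253557 - 21.97518810 * 0.37316526 = 2.7145

Answer: Price = 2.7145


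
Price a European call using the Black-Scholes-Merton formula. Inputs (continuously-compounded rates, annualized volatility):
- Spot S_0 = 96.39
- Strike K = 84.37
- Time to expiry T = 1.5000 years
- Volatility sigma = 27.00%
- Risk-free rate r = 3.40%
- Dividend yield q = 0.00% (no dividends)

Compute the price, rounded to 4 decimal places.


Answer: Price = 21.4325

Derivation:
d1 = (ln(S/K) + (r - q + 0.5*sigma^2) * T) / (sigma * sqrt(T)) = 0.72234416
d2 = d1 - sigma * sqrt(T) = 0.39166305
exp(-rT) = 0.95027867; exp(-qT) = 1.00000000
C = S_0 * exp(-qT) * N(d1) - K * exp(-rT) * N(d2)
N(d1) = 0.76495855; N(d2) = 0.65234640
C = 96.3900 * 1.00000000 * 0.76495855 - 84.3700 * 0.95027867 * 0.65234640 = 21.4325


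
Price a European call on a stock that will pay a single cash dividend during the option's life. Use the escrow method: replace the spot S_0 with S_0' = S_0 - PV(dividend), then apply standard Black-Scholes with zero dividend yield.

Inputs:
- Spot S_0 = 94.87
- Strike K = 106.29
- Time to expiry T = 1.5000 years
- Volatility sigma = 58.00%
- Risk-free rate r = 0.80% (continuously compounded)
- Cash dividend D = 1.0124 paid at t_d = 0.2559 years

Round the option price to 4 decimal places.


PV(D) = D * exp(-r * t_d) = 1.0124 * 0.99795489 = 1.01032953
S_0' = S_0 - PV(D) = 94.8700 - 1.01032953 = 93.85967047
d1 = (ln(S_0'/K) + (r + sigma^2/2)*T) / (sigma*sqrt(T)) = 0.19698626
d2 = d1 - sigma*sqrt(T) = -0.51336576
exp(-rT) = 0.98807171
N(d1) = 0.57808086; N(d2) = 0.30384775
C = S_0' * N(d1) - K * exp(-rT) * N(d2) = 93.85967047 * 0.57808086 - 106.2900 * 0.98807171 * 0.30384775 = 22.3477

Answer: Price = 22.3477


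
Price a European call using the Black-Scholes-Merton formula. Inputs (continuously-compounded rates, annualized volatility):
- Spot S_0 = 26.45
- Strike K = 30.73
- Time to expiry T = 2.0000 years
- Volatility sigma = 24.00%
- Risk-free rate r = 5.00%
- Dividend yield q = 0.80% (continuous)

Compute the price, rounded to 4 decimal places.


Answer: Price = 2.8073

Derivation:
d1 = (ln(S/K) + (r - q + 0.5*sigma^2) * T) / (sigma * sqrt(T)) = -0.02469929
d2 = d1 - sigma * sqrt(T) = -0.36411055
exp(-rT) = 0.90483742; exp(-qT) = 0.98412732
C = S_0 * exp(-qT) * N(d1) - K * exp(-rT) * N(d2)
N(d1) = 0.49014741; N(d2) = 0.35788773
C = 26.4500 * 0.98412732 * 0.49014741 - 30.7300 * 0.90483742 * 0.35788773 = 2.8073


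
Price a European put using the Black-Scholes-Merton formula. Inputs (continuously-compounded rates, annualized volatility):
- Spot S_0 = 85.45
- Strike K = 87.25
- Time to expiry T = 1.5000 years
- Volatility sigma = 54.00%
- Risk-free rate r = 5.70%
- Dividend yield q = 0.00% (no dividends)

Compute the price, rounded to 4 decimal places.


Answer: Price = 18.8720

Derivation:
d1 = (ln(S/K) + (r - q + 0.5*sigma^2) * T) / (sigma * sqrt(T)) = 0.42843972
d2 = d1 - sigma * sqrt(T) = -0.23292251
exp(-rT) = 0.91805314; exp(-qT) = 1.00000000
P = K * exp(-rT) * N(-d2) - S_0 * exp(-qT) * N(-d1)
N(-d1) = 0.33416551; N(-d2) = 0.59208921
P = 87.2500 * 0.91805314 * 0.59208921 - 85.4500 * 1.00000000 * 0.33416551 = 18.8720


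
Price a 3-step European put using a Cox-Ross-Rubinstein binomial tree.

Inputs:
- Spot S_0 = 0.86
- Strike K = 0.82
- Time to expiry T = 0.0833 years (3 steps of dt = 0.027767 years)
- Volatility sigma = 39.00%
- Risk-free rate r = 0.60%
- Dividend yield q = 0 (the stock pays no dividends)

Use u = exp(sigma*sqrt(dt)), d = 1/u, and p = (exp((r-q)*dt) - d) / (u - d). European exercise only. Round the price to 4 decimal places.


Answer: Price = V(0,0) = 0.0208

Derivation:
dt = T/N = 0.027767
u = exp(sigma*sqrt(dt)) = 1.067145; d = 1/u = 0.937080
p = (exp((r-q)*dt) - d) / (u - d) = 0.485040
Discount per step: exp(-r*dt) = 0.999833
Stock lattice S(k, i) with i counting down-moves:
  k=0: S(0,0) = 0.8600
  k=1: S(1,0) = 0.9177; S(1,1) = 0.8059
  k=2: S(2,0) = 0.9794; S(2,1) = 0.8600; S(2,2) = 0.7552
  k=3: S(3,0) = 1.0451; S(3,1) = 0.9177; S(3,2) = 0.8059; S(3,3) = 0.7077
Terminal payoffs V(N, i) = max(K - S_T, 0):
  V(3,0) = 0.000000; V(3,1) = 0.000000; V(3,2) = 0.014112; V(3,3) = 0.112335
Backward induction: V(k, i) = exp(-r*dt) * [p * V(k+1, i) + (1-p) * V(k+1, i+1)].
  V(2,0) = exp(-r*dt) * [p*0.000000 + (1-p)*0.000000] = 0.000000
  V(2,1) = exp(-r*dt) * [p*0.000000 + (1-p)*0.014112] = 0.007266
  V(2,2) = exp(-r*dt) * [p*0.014112 + (1-p)*0.112335] = 0.064682
  V(1,0) = exp(-r*dt) * [p*0.000000 + (1-p)*0.007266] = 0.003741
  V(1,1) = exp(-r*dt) * [p*0.007266 + (1-p)*0.064682] = 0.036826
  V(0,0) = exp(-r*dt) * [p*0.003741 + (1-p)*0.036826] = 0.020775


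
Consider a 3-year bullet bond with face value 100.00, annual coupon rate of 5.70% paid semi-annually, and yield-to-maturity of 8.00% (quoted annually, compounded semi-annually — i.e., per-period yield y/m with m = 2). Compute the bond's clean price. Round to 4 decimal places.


Coupon per period c = face * coupon_rate / m = 2.850000
Periods per year m = 2; per-period yield y/m = 0.040000
Number of cashflows N = 6
Cashflows (t years, CF_t, discount factor 1/(1+y/m)^(m*t), PV):
  t = 0.5000: CF_t = 2.850000, DF = 0.961538, PV = 2.740385
  t = 1.0000: CF_t = 2.850000, DF = 0.924556, PV = 2.634985
  t = 1.5000: CF_t = 2.850000, DF = 0.888996, PV = 2.533640
  t = 2.0000: CF_t = 2.850000, DF = 0.854804, PV = 2.436192
  t = 2.5000: CF_t = 2.850000, DF = 0.821927, PV = 2.342492
  t = 3.0000: CF_t = 102.850000, DF = 0.790315, PV = 81.283849
Price P = sum_t PV_t = 93.971543

Answer: Price = 93.9715


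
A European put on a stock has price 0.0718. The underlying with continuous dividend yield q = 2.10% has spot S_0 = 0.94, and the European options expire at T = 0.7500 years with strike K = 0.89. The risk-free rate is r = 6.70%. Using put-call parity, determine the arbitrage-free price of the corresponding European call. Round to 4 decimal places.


Answer: Call price = 0.1507

Derivation:
Put-call parity: C - P = S_0 * exp(-qT) - K * exp(-rT).
S_0 * exp(-qT) = 0.9400 * 0.98437338 = 0.92531098
K * exp(-rT) = 0.8900 * 0.95099165 = 0.84638257
C = P + S*exp(-qT) - K*exp(-rT)
C = 0.0718 + 0.92531098 - 0.84638257 = 0.1507


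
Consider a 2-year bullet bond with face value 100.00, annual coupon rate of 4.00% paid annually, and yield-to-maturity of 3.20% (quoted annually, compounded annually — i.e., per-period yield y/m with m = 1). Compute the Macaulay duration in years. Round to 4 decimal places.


Coupon per period c = face * coupon_rate / m = 4.000000
Periods per year m = 1; per-period yield y/m = 0.032000
Number of cashflows N = 2
Cashflows (t years, CF_t, discount factor 1/(1+y/m)^(m*t), PV):
  t = 1.0000: CF_t = 4.000000, DF = 0.968992, PV = 3.875969
  t = 2.0000: CF_t = 104.000000, DF = 0.938946, PV = 97.650382
Price P = sum_t PV_t = 101.526351
Macaulay numerator sum_t t * PV_t:
  t * PV_t at t = 1.0000: 3.875969
  t * PV_t at t = 2.0000: 195.300763
Macaulay duration D = (sum_t t * PV_t) / P = 199.176732 / 101.526351 = 1.961823

Answer: Macaulay duration = 1.9618 years


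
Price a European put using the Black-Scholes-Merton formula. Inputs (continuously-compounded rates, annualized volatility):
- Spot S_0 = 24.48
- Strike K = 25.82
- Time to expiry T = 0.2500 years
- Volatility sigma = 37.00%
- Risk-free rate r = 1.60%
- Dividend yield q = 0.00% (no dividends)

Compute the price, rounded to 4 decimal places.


Answer: Price = 2.5333

Derivation:
d1 = (ln(S/K) + (r - q + 0.5*sigma^2) * T) / (sigma * sqrt(T)) = -0.17394826
d2 = d1 - sigma * sqrt(T) = -0.35894826
exp(-rT) = 0.99600799; exp(-qT) = 1.00000000
P = K * exp(-rT) * N(-d2) - S_0 * exp(-qT) * N(-d1)
N(-d1) = 0.56904694; N(-d2) = 0.64018310
P = 25.8200 * 0.99600799 * 0.64018310 - 24.4800 * 1.00000000 * 0.56904694 = 2.5333


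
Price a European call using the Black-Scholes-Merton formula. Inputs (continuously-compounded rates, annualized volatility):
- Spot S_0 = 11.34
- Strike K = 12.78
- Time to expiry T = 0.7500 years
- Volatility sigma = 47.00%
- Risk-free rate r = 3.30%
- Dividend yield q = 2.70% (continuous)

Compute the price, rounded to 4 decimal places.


d1 = (ln(S/K) + (r - q + 0.5*sigma^2) * T) / (sigma * sqrt(T)) = -0.07912807
d2 = d1 - sigma * sqrt(T) = -0.48616001
exp(-rT) = 0.97555377; exp(-qT) = 0.97995365
C = S_0 * exp(-qT) * N(d1) - K * exp(-rT) * N(d2)
N(d1) = 0.46846538; N(d2) = 0.31342686
C = 11.3400 * 0.97995365 * 0.46846538 - 12.7800 * 0.97555377 * 0.31342686 = 1.2982

Answer: Price = 1.2982


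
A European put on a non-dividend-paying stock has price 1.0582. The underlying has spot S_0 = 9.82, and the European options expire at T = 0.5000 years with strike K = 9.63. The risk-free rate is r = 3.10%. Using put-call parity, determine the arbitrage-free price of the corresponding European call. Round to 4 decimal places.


Answer: Call price = 1.3963

Derivation:
Put-call parity: C - P = S_0 * exp(-qT) - K * exp(-rT).
S_0 * exp(-qT) = 9.8200 * 1.00000000 = 9.82000000
K * exp(-rT) = 9.6300 * 0.98461951 = 9.48188585
C = P + S*exp(-qT) - K*exp(-rT)
C = 1.0582 + 9.82000000 - 9.48188585 = 1.3963


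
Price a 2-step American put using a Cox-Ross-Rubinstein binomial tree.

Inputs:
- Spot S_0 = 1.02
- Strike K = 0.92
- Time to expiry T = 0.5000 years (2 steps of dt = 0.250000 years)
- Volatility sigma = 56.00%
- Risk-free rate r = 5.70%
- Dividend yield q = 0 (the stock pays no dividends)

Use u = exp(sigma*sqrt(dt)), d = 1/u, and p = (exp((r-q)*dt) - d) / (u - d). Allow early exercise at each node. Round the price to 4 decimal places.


dt = T/N = 0.250000
u = exp(sigma*sqrt(dt)) = 1.323130; d = 1/u = 0.755784
p = (exp((r-q)*dt) - d) / (u - d) = 0.455751
Discount per step: exp(-r*dt) = 0.985851
Stock lattice S(k, i) with i counting down-moves:
  k=0: S(0,0) = 1.0200
  k=1: S(1,0) = 1.3496; S(1,1) = 0.7709
  k=2: S(2,0) = 1.7857; S(2,1) = 1.0200; S(2,2) = 0.5826
Terminal payoffs V(N, i) = max(K - S_T, 0):
  V(2,0) = 0.000000; V(2,1) = 0.000000; V(2,2) = 0.337367
Backward induction: V(k, i) = exp(-r*dt) * [p * V(k+1, i) + (1-p) * V(k+1, i+1)]; then take max(V_cont, immediate exercise) for American.
  V(1,0) = exp(-r*dt) * [p*0.000000 + (1-p)*0.000000] = 0.000000; exercise = 0.000000; V(1,0) = max -> 0.000000
  V(1,1) = exp(-r*dt) * [p*0.000000 + (1-p)*0.337367] = 0.181014; exercise = 0.149101; V(1,1) = max -> 0.181014
  V(0,0) = exp(-r*dt) * [p*0.000000 + (1-p)*0.181014] = 0.097123; exercise = 0.000000; V(0,0) = max -> 0.097123

Answer: Price = V(0,0) = 0.0971


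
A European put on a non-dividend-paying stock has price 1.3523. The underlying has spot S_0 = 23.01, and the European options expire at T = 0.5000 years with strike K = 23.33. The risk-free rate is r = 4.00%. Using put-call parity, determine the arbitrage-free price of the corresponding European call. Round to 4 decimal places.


Answer: Call price = 1.4943

Derivation:
Put-call parity: C - P = S_0 * exp(-qT) - K * exp(-rT).
S_0 * exp(-qT) = 23.0100 * 1.00000000 = 23.01000000
K * exp(-rT) = 23.3300 * 0.98019867 = 22.86803505
C = P + S*exp(-qT) - K*exp(-rT)
C = 1.3523 + 23.01000000 - 22.86803505 = 1.4943
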